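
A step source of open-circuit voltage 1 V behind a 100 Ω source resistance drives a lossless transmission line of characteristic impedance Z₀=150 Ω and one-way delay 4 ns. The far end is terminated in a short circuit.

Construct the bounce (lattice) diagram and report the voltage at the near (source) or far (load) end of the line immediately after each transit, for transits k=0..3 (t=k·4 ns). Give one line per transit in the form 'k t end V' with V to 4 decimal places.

Γ_L=-1.000000, Γ_S=-0.200000; launch V₁=1·150/250=0.600000
k=0 src: V=0.6000
k=1 load: inc=0.600000, refl=0.600000·-1.000000=-0.6000; V=0.000000+0.600000+-0.600000=0.0000
k=2 src: inc=-0.600000, refl=-0.600000·-0.200000=0.1200; V=0.600000+-0.600000+0.120000=0.1200
k=3 load: inc=0.120000, refl=0.120000·-1.000000=-0.1200; V=0.000000+0.120000+-0.120000=0.0000

0 0 source 0.6000
1 4 load 0.0000
2 8 source 0.1200
3 12 load 0.0000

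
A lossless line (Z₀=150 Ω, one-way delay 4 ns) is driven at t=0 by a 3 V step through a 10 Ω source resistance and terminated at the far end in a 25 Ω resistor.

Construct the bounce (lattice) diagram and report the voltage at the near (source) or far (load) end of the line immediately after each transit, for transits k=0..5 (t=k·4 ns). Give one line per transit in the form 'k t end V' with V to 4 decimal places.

0 0 source 2.8125
1 4 load 0.8036
2 8 source 2.5614
3 12 load 1.3058
4 16 source 2.4044
5 20 load 1.6197

Γ_L=-0.714286, Γ_S=-0.875000; launch V₁=3·150/160=2.812500
k=0 src: V=2.8125
k=1 load: inc=2.812500, refl=2.812500·-0.714286=-2.0089; V=0.000000+2.812500+-2.008929=0.8036
k=2 src: inc=-2.008929, refl=-2.008929·-0.875000=1.7578; V=2.812500+-2.008929+1.757812=2.5614
k=3 load: inc=1.757812, refl=1.757812·-0.714286=-1.2556; V=0.803571+1.757812+-1.255580=1.3058
k=4 src: inc=-1.255580, refl=-1.255580·-0.875000=1.0986; V=2.561384+-1.255580+1.098633=2.4044
k=5 load: inc=1.098633, refl=1.098633·-0.714286=-0.7847; V=1.305804+1.098633+-0.784738=1.6197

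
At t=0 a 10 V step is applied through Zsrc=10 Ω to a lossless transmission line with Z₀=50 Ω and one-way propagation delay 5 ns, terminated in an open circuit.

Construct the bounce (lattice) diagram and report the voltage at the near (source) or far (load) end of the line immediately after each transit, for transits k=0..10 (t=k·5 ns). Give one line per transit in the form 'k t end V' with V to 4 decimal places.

Γ_L=1.000000, Γ_S=-0.666667; launch V₁=10·50/60=8.333333
k=0 src: V=8.3333
k=1 load: inc=8.333333, refl=8.333333·1.000000=8.3333; V=0.000000+8.333333+8.333333=16.6667
k=2 src: inc=8.333333, refl=8.333333·-0.666667=-5.5556; V=8.333333+8.333333+-5.555556=11.1111
k=3 load: inc=-5.555556, refl=-5.555556·1.000000=-5.5556; V=16.666667+-5.555556+-5.555556=5.5556
k=4 src: inc=-5.555556, refl=-5.555556·-0.666667=3.7037; V=11.111111+-5.555556+3.703704=9.2593
k=5 load: inc=3.703704, refl=3.703704·1.000000=3.7037; V=5.555556+3.703704+3.703704=12.9630
k=6 src: inc=3.703704, refl=3.703704·-0.666667=-2.4691; V=9.259259+3.703704+-2.469136=10.4938
k=7 load: inc=-2.469136, refl=-2.469136·1.000000=-2.4691; V=12.962963+-2.469136+-2.469136=8.0247
k=8 src: inc=-2.469136, refl=-2.469136·-0.666667=1.6461; V=10.493827+-2.469136+1.646091=9.6708
k=9 load: inc=1.646091, refl=1.646091·1.000000=1.6461; V=8.024691+1.646091+1.646091=11.3169
k=10 src: inc=1.646091, refl=1.646091·-0.666667=-1.0974; V=9.670782+1.646091+-1.097394=10.2195

0 0 source 8.3333
1 5 load 16.6667
2 10 source 11.1111
3 15 load 5.5556
4 20 source 9.2593
5 25 load 12.9630
6 30 source 10.4938
7 35 load 8.0247
8 40 source 9.6708
9 45 load 11.3169
10 50 source 10.2195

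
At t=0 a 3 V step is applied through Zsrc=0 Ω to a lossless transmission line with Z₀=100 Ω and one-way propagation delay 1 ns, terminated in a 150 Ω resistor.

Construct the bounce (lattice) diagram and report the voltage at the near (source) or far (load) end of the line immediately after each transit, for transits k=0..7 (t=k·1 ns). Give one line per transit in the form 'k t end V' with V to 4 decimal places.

Γ_L=0.200000, Γ_S=-1.000000; launch V₁=3·100/100=3.000000
k=0 src: V=3.0000
k=1 load: inc=3.000000, refl=3.000000·0.200000=0.6000; V=0.000000+3.000000+0.600000=3.6000
k=2 src: inc=0.600000, refl=0.600000·-1.000000=-0.6000; V=3.000000+0.600000+-0.600000=3.0000
k=3 load: inc=-0.600000, refl=-0.600000·0.200000=-0.1200; V=3.600000+-0.600000+-0.120000=2.8800
k=4 src: inc=-0.120000, refl=-0.120000·-1.000000=0.1200; V=3.000000+-0.120000+0.120000=3.0000
k=5 load: inc=0.120000, refl=0.120000·0.200000=0.0240; V=2.880000+0.120000+0.024000=3.0240
k=6 src: inc=0.024000, refl=0.024000·-1.000000=-0.0240; V=3.000000+0.024000+-0.024000=3.0000
k=7 load: inc=-0.024000, refl=-0.024000·0.200000=-0.0048; V=3.024000+-0.024000+-0.004800=2.9952

0 0 source 3.0000
1 1 load 3.6000
2 2 source 3.0000
3 3 load 2.8800
4 4 source 3.0000
5 5 load 3.0240
6 6 source 3.0000
7 7 load 2.9952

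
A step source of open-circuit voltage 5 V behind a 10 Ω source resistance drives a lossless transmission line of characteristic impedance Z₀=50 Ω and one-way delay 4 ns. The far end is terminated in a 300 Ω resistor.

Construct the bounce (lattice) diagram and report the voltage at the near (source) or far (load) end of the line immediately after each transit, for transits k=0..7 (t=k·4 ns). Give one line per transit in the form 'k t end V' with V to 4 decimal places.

0 0 source 4.1667
1 4 load 7.1429
2 8 source 5.1587
3 12 load 3.7415
4 16 source 4.6863
5 20 load 5.3612
6 24 source 4.9113
7 28 load 4.5899

Γ_L=0.714286, Γ_S=-0.666667; launch V₁=5·50/60=4.166667
k=0 src: V=4.1667
k=1 load: inc=4.166667, refl=4.166667·0.714286=2.9762; V=0.000000+4.166667+2.976190=7.1429
k=2 src: inc=2.976190, refl=2.976190·-0.666667=-1.9841; V=4.166667+2.976190+-1.984127=5.1587
k=3 load: inc=-1.984127, refl=-1.984127·0.714286=-1.4172; V=7.142857+-1.984127+-1.417234=3.7415
k=4 src: inc=-1.417234, refl=-1.417234·-0.666667=0.9448; V=5.158730+-1.417234+0.944822=4.6863
k=5 load: inc=0.944822, refl=0.944822·0.714286=0.6749; V=3.741497+0.944822+0.674873=5.3612
k=6 src: inc=0.674873, refl=0.674873·-0.666667=-0.4499; V=4.686319+0.674873+-0.449915=4.9113
k=7 load: inc=-0.449915, refl=-0.449915·0.714286=-0.3214; V=5.361192+-0.449915+-0.321368=4.5899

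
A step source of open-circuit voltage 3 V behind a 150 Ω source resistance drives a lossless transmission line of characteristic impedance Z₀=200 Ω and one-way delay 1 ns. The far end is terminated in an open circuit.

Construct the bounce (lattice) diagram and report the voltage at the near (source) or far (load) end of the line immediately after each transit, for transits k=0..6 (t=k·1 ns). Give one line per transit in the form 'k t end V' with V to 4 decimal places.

0 0 source 1.7143
1 1 load 3.4286
2 2 source 3.1837
3 3 load 2.9388
4 4 source 2.9738
5 5 load 3.0087
6 6 source 3.0037

Γ_L=1.000000, Γ_S=-0.142857; launch V₁=3·200/350=1.714286
k=0 src: V=1.7143
k=1 load: inc=1.714286, refl=1.714286·1.000000=1.7143; V=0.000000+1.714286+1.714286=3.4286
k=2 src: inc=1.714286, refl=1.714286·-0.142857=-0.2449; V=1.714286+1.714286+-0.244898=3.1837
k=3 load: inc=-0.244898, refl=-0.244898·1.000000=-0.2449; V=3.428571+-0.244898+-0.244898=2.9388
k=4 src: inc=-0.244898, refl=-0.244898·-0.142857=0.0350; V=3.183673+-0.244898+0.034985=2.9738
k=5 load: inc=0.034985, refl=0.034985·1.000000=0.0350; V=2.938776+0.034985+0.034985=3.0087
k=6 src: inc=0.034985, refl=0.034985·-0.142857=-0.0050; V=2.973761+0.034985+-0.004998=3.0037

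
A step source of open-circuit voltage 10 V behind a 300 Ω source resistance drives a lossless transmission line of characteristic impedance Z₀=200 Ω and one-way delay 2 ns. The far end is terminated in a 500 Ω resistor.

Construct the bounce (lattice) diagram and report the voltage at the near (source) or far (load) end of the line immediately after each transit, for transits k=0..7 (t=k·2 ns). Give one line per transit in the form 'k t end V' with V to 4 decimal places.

0 0 source 4.0000
1 2 load 5.7143
2 4 source 6.0571
3 6 load 6.2041
4 8 source 6.2335
5 10 load 6.2461
6 12 source 6.2486
7 14 load 6.2497

Γ_L=0.428571, Γ_S=0.200000; launch V₁=10·200/500=4.000000
k=0 src: V=4.0000
k=1 load: inc=4.000000, refl=4.000000·0.428571=1.7143; V=0.000000+4.000000+1.714286=5.7143
k=2 src: inc=1.714286, refl=1.714286·0.200000=0.3429; V=4.000000+1.714286+0.342857=6.0571
k=3 load: inc=0.342857, refl=0.342857·0.428571=0.1469; V=5.714286+0.342857+0.146939=6.2041
k=4 src: inc=0.146939, refl=0.146939·0.200000=0.0294; V=6.057143+0.146939+0.029388=6.2335
k=5 load: inc=0.029388, refl=0.029388·0.428571=0.0126; V=6.204082+0.029388+0.012595=6.2461
k=6 src: inc=0.012595, refl=0.012595·0.200000=0.0025; V=6.233469+0.012595+0.002519=6.2486
k=7 load: inc=0.002519, refl=0.002519·0.428571=0.0011; V=6.246064+0.002519+0.001080=6.2497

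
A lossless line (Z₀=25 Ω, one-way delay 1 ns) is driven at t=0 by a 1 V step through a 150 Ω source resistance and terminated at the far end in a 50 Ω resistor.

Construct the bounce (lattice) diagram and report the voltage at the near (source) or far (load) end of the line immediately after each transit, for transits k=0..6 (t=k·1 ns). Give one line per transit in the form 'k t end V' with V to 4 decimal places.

0 0 source 0.1429
1 1 load 0.1905
2 2 source 0.2245
3 3 load 0.2358
4 4 source 0.2439
5 5 load 0.2466
6 6 source 0.2486

Γ_L=0.333333, Γ_S=0.714286; launch V₁=1·25/175=0.142857
k=0 src: V=0.1429
k=1 load: inc=0.142857, refl=0.142857·0.333333=0.0476; V=0.000000+0.142857+0.047619=0.1905
k=2 src: inc=0.047619, refl=0.047619·0.714286=0.0340; V=0.142857+0.047619+0.034014=0.2245
k=3 load: inc=0.034014, refl=0.034014·0.333333=0.0113; V=0.190476+0.034014+0.011338=0.2358
k=4 src: inc=0.011338, refl=0.011338·0.714286=0.0081; V=0.224490+0.011338+0.008098=0.2439
k=5 load: inc=0.008098, refl=0.008098·0.333333=0.0027; V=0.235828+0.008098+0.002699=0.2466
k=6 src: inc=0.002699, refl=0.002699·0.714286=0.0019; V=0.243926+0.002699+0.001928=0.2486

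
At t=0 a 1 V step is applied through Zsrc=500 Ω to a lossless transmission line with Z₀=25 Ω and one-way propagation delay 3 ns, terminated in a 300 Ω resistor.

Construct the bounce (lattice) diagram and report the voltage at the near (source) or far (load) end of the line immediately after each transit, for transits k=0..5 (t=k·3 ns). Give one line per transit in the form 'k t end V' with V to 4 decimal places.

Γ_L=0.846154, Γ_S=0.904762; launch V₁=1·25/525=0.047619
k=0 src: V=0.0476
k=1 load: inc=0.047619, refl=0.047619·0.846154=0.0403; V=0.000000+0.047619+0.040293=0.0879
k=2 src: inc=0.040293, refl=0.040293·0.904762=0.0365; V=0.047619+0.040293+0.036456=0.1244
k=3 load: inc=0.036456, refl=0.036456·0.846154=0.0308; V=0.087912+0.036456+0.030847=0.1552
k=4 src: inc=0.030847, refl=0.030847·0.904762=0.0279; V=0.124368+0.030847+0.027909=0.1831
k=5 load: inc=0.027909, refl=0.027909·0.846154=0.0236; V=0.155215+0.027909+0.023616=0.2067

0 0 source 0.0476
1 3 load 0.0879
2 6 source 0.1244
3 9 load 0.1552
4 12 source 0.1831
5 15 load 0.2067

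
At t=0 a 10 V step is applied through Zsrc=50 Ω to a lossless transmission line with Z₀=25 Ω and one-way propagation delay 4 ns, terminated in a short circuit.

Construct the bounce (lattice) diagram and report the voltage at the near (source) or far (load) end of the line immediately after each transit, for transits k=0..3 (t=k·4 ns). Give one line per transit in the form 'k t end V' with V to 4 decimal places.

0 0 source 3.3333
1 4 load 0.0000
2 8 source -1.1111
3 12 load 0.0000

Γ_L=-1.000000, Γ_S=0.333333; launch V₁=10·25/75=3.333333
k=0 src: V=3.3333
k=1 load: inc=3.333333, refl=3.333333·-1.000000=-3.3333; V=0.000000+3.333333+-3.333333=0.0000
k=2 src: inc=-3.333333, refl=-3.333333·0.333333=-1.1111; V=3.333333+-3.333333+-1.111111=-1.1111
k=3 load: inc=-1.111111, refl=-1.111111·-1.000000=1.1111; V=0.000000+-1.111111+1.111111=0.0000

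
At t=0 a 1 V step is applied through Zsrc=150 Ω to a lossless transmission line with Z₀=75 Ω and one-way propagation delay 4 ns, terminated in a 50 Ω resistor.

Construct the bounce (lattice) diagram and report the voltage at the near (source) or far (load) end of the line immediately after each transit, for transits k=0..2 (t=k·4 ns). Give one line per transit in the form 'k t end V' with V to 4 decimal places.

0 0 source 0.3333
1 4 load 0.2667
2 8 source 0.2444

Γ_L=-0.200000, Γ_S=0.333333; launch V₁=1·75/225=0.333333
k=0 src: V=0.3333
k=1 load: inc=0.333333, refl=0.333333·-0.200000=-0.0667; V=0.000000+0.333333+-0.066667=0.2667
k=2 src: inc=-0.066667, refl=-0.066667·0.333333=-0.0222; V=0.333333+-0.066667+-0.022222=0.2444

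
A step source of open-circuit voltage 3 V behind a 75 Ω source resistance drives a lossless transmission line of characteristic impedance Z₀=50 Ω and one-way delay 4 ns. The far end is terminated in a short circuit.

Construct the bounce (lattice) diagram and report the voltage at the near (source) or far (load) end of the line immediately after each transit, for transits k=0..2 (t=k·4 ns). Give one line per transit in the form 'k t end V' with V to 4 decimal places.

0 0 source 1.2000
1 4 load 0.0000
2 8 source -0.2400

Γ_L=-1.000000, Γ_S=0.200000; launch V₁=3·50/125=1.200000
k=0 src: V=1.2000
k=1 load: inc=1.200000, refl=1.200000·-1.000000=-1.2000; V=0.000000+1.200000+-1.200000=0.0000
k=2 src: inc=-1.200000, refl=-1.200000·0.200000=-0.2400; V=1.200000+-1.200000+-0.240000=-0.2400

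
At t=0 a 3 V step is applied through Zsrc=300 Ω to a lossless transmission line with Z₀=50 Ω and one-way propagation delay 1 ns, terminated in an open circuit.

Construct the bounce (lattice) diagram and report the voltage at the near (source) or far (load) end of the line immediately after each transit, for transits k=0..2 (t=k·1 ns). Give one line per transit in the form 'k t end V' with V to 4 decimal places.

Γ_L=1.000000, Γ_S=0.714286; launch V₁=3·50/350=0.428571
k=0 src: V=0.4286
k=1 load: inc=0.428571, refl=0.428571·1.000000=0.4286; V=0.000000+0.428571+0.428571=0.8571
k=2 src: inc=0.428571, refl=0.428571·0.714286=0.3061; V=0.428571+0.428571+0.306122=1.1633

0 0 source 0.4286
1 1 load 0.8571
2 2 source 1.1633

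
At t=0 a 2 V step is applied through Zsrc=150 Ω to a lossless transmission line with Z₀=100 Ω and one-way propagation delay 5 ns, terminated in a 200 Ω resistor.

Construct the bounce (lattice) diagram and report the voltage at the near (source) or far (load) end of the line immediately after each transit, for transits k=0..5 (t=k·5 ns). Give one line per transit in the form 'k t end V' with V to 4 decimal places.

0 0 source 0.8000
1 5 load 1.0667
2 10 source 1.1200
3 15 load 1.1378
4 20 source 1.1413
5 25 load 1.1425

Γ_L=0.333333, Γ_S=0.200000; launch V₁=2·100/250=0.800000
k=0 src: V=0.8000
k=1 load: inc=0.800000, refl=0.800000·0.333333=0.2667; V=0.000000+0.800000+0.266667=1.0667
k=2 src: inc=0.266667, refl=0.266667·0.200000=0.0533; V=0.800000+0.266667+0.053333=1.1200
k=3 load: inc=0.053333, refl=0.053333·0.333333=0.0178; V=1.066667+0.053333+0.017778=1.1378
k=4 src: inc=0.017778, refl=0.017778·0.200000=0.0036; V=1.120000+0.017778+0.003556=1.1413
k=5 load: inc=0.003556, refl=0.003556·0.333333=0.0012; V=1.137778+0.003556+0.001185=1.1425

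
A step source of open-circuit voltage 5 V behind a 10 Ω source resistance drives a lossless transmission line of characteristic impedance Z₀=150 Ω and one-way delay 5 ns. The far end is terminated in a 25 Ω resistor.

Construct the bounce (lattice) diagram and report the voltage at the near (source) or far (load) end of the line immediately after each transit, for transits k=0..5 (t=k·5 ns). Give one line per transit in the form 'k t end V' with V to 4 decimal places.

0 0 source 4.6875
1 5 load 1.3393
2 10 source 4.2690
3 15 load 2.1763
4 20 source 4.0074
5 25 load 2.6995

Γ_L=-0.714286, Γ_S=-0.875000; launch V₁=5·150/160=4.687500
k=0 src: V=4.6875
k=1 load: inc=4.687500, refl=4.687500·-0.714286=-3.3482; V=0.000000+4.687500+-3.348214=1.3393
k=2 src: inc=-3.348214, refl=-3.348214·-0.875000=2.9297; V=4.687500+-3.348214+2.929688=4.2690
k=3 load: inc=2.929688, refl=2.929688·-0.714286=-2.0926; V=1.339286+2.929688+-2.092634=2.1763
k=4 src: inc=-2.092634, refl=-2.092634·-0.875000=1.8311; V=4.268973+-2.092634+1.831055=4.0074
k=5 load: inc=1.831055, refl=1.831055·-0.714286=-1.3079; V=2.176339+1.831055+-1.307896=2.6995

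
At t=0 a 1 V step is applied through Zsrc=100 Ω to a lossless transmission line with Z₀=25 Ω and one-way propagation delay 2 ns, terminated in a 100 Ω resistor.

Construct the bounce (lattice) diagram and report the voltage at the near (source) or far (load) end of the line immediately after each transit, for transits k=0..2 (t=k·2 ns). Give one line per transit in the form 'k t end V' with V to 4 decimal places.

Γ_L=0.600000, Γ_S=0.600000; launch V₁=1·25/125=0.200000
k=0 src: V=0.2000
k=1 load: inc=0.200000, refl=0.200000·0.600000=0.1200; V=0.000000+0.200000+0.120000=0.3200
k=2 src: inc=0.120000, refl=0.120000·0.600000=0.0720; V=0.200000+0.120000+0.072000=0.3920

0 0 source 0.2000
1 2 load 0.3200
2 4 source 0.3920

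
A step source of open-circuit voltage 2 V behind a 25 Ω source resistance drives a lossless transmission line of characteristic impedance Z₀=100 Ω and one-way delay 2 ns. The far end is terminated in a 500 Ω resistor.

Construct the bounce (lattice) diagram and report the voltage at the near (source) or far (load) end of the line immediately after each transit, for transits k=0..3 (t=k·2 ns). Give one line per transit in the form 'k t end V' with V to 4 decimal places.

0 0 source 1.6000
1 2 load 2.6667
2 4 source 2.0267
3 6 load 1.6000

Γ_L=0.666667, Γ_S=-0.600000; launch V₁=2·100/125=1.600000
k=0 src: V=1.6000
k=1 load: inc=1.600000, refl=1.600000·0.666667=1.0667; V=0.000000+1.600000+1.066667=2.6667
k=2 src: inc=1.066667, refl=1.066667·-0.600000=-0.6400; V=1.600000+1.066667+-0.640000=2.0267
k=3 load: inc=-0.640000, refl=-0.640000·0.666667=-0.4267; V=2.666667+-0.640000+-0.426667=1.6000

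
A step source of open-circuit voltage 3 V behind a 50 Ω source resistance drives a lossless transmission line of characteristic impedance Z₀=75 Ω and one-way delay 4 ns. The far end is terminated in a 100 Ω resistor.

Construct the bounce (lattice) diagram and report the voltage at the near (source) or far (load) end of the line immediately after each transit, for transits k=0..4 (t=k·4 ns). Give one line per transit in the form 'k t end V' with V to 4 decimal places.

Γ_L=0.142857, Γ_S=-0.200000; launch V₁=3·75/125=1.800000
k=0 src: V=1.8000
k=1 load: inc=1.800000, refl=1.800000·0.142857=0.2571; V=0.000000+1.800000+0.257143=2.0571
k=2 src: inc=0.257143, refl=0.257143·-0.200000=-0.0514; V=1.800000+0.257143+-0.051429=2.0057
k=3 load: inc=-0.051429, refl=-0.051429·0.142857=-0.0073; V=2.057143+-0.051429+-0.007347=1.9984
k=4 src: inc=-0.007347, refl=-0.007347·-0.200000=0.0015; V=2.005714+-0.007347+0.001469=1.9998

0 0 source 1.8000
1 4 load 2.0571
2 8 source 2.0057
3 12 load 1.9984
4 16 source 1.9998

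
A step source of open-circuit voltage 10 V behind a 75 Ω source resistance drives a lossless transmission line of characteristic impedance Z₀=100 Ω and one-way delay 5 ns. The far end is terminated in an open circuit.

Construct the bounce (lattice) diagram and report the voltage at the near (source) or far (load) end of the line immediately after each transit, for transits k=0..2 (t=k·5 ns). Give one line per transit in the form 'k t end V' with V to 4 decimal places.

0 0 source 5.7143
1 5 load 11.4286
2 10 source 10.6122

Γ_L=1.000000, Γ_S=-0.142857; launch V₁=10·100/175=5.714286
k=0 src: V=5.7143
k=1 load: inc=5.714286, refl=5.714286·1.000000=5.7143; V=0.000000+5.714286+5.714286=11.4286
k=2 src: inc=5.714286, refl=5.714286·-0.142857=-0.8163; V=5.714286+5.714286+-0.816327=10.6122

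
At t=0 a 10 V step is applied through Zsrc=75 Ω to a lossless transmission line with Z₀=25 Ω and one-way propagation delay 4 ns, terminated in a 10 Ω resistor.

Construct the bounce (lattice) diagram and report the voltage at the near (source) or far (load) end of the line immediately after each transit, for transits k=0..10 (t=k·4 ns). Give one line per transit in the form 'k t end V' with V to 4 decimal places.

Γ_L=-0.428571, Γ_S=0.500000; launch V₁=10·25/100=2.500000
k=0 src: V=2.5000
k=1 load: inc=2.500000, refl=2.500000·-0.428571=-1.0714; V=0.000000+2.500000+-1.071429=1.4286
k=2 src: inc=-1.071429, refl=-1.071429·0.500000=-0.5357; V=2.500000+-1.071429+-0.535714=0.8929
k=3 load: inc=-0.535714, refl=-0.535714·-0.428571=0.2296; V=1.428571+-0.535714+0.229592=1.1224
k=4 src: inc=0.229592, refl=0.229592·0.500000=0.1148; V=0.892857+0.229592+0.114796=1.2372
k=5 load: inc=0.114796, refl=0.114796·-0.428571=-0.0492; V=1.122449+0.114796+-0.049198=1.1880
k=6 src: inc=-0.049198, refl=-0.049198·0.500000=-0.0246; V=1.237245+-0.049198+-0.024599=1.1634
k=7 load: inc=-0.024599, refl=-0.024599·-0.428571=0.0105; V=1.188047+-0.024599+0.010542=1.1740
k=8 src: inc=0.010542, refl=0.010542·0.500000=0.0053; V=1.163448+0.010542+0.005271=1.1793
k=9 load: inc=0.005271, refl=0.005271·-0.428571=-0.0023; V=1.173990+0.005271+-0.002259=1.1770
k=10 src: inc=-0.002259, refl=-0.002259·0.500000=-0.0011; V=1.179261+-0.002259+-0.001130=1.1759

0 0 source 2.5000
1 4 load 1.4286
2 8 source 0.8929
3 12 load 1.1224
4 16 source 1.2372
5 20 load 1.1880
6 24 source 1.1634
7 28 load 1.1740
8 32 source 1.1793
9 36 load 1.1770
10 40 source 1.1759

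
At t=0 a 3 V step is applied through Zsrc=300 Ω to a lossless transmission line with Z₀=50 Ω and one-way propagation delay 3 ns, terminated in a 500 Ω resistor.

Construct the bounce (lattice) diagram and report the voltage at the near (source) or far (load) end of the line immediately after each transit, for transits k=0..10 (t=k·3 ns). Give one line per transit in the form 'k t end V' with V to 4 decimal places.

0 0 source 0.4286
1 3 load 0.7792
2 6 source 1.0297
3 9 load 1.2346
4 12 source 1.3810
5 15 load 1.5007
6 18 source 1.5863
7 21 load 1.6563
8 24 source 1.7063
9 27 load 1.7472
10 30 source 1.7764

Γ_L=0.818182, Γ_S=0.714286; launch V₁=3·50/350=0.428571
k=0 src: V=0.4286
k=1 load: inc=0.428571, refl=0.428571·0.818182=0.3506; V=0.000000+0.428571+0.350649=0.7792
k=2 src: inc=0.350649, refl=0.350649·0.714286=0.2505; V=0.428571+0.350649+0.250464=1.0297
k=3 load: inc=0.250464, refl=0.250464·0.818182=0.2049; V=0.779221+0.250464+0.204925=1.2346
k=4 src: inc=0.204925, refl=0.204925·0.714286=0.1464; V=1.029685+0.204925+0.146375=1.3810
k=5 load: inc=0.146375, refl=0.146375·0.818182=0.1198; V=1.234610+0.146375+0.119761=1.5007
k=6 src: inc=0.119761, refl=0.119761·0.714286=0.0855; V=1.380985+0.119761+0.085544=1.5863
k=7 load: inc=0.085544, refl=0.085544·0.818182=0.0700; V=1.500746+0.085544+0.069990=1.6563
k=8 src: inc=0.069990, refl=0.069990·0.714286=0.0500; V=1.586290+0.069990+0.049993=1.7063
k=9 load: inc=0.049993, refl=0.049993·0.818182=0.0409; V=1.656280+0.049993+0.040903=1.7472
k=10 src: inc=0.040903, refl=0.040903·0.714286=0.0292; V=1.706273+0.040903+0.029217=1.7764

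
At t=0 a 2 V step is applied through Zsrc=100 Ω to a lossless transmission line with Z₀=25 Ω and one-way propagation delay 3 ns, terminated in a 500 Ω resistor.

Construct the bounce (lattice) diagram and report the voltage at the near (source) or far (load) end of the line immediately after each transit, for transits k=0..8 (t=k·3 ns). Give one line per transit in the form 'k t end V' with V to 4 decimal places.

0 0 source 0.4000
1 3 load 0.7619
2 6 source 0.9790
3 9 load 1.1755
4 12 source 1.2934
5 15 load 1.4000
6 18 source 1.4640
7 21 load 1.5219
8 24 source 1.5567

Γ_L=0.904762, Γ_S=0.600000; launch V₁=2·25/125=0.400000
k=0 src: V=0.4000
k=1 load: inc=0.400000, refl=0.400000·0.904762=0.3619; V=0.000000+0.400000+0.361905=0.7619
k=2 src: inc=0.361905, refl=0.361905·0.600000=0.2171; V=0.400000+0.361905+0.217143=0.9790
k=3 load: inc=0.217143, refl=0.217143·0.904762=0.1965; V=0.761905+0.217143+0.196463=1.1755
k=4 src: inc=0.196463, refl=0.196463·0.600000=0.1179; V=0.979048+0.196463+0.117878=1.2934
k=5 load: inc=0.117878, refl=0.117878·0.904762=0.1067; V=1.175510+0.117878+0.106651=1.4000
k=6 src: inc=0.106651, refl=0.106651·0.600000=0.0640; V=1.293388+0.106651+0.063991=1.4640
k=7 load: inc=0.063991, refl=0.063991·0.904762=0.0579; V=1.400039+0.063991+0.057896=1.5219
k=8 src: inc=0.057896, refl=0.057896·0.600000=0.0347; V=1.464030+0.057896+0.034738=1.5567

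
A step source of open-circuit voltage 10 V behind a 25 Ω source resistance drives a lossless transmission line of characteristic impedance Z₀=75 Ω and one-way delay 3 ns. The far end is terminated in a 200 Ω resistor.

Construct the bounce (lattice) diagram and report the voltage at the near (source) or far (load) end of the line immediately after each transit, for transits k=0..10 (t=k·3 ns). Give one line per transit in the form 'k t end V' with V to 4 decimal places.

Γ_L=0.454545, Γ_S=-0.500000; launch V₁=10·75/100=7.500000
k=0 src: V=7.5000
k=1 load: inc=7.500000, refl=7.500000·0.454545=3.4091; V=0.000000+7.500000+3.409091=10.9091
k=2 src: inc=3.409091, refl=3.409091·-0.500000=-1.7045; V=7.500000+3.409091+-1.704545=9.2045
k=3 load: inc=-1.704545, refl=-1.704545·0.454545=-0.7748; V=10.909091+-1.704545+-0.774793=8.4298
k=4 src: inc=-0.774793, refl=-0.774793·-0.500000=0.3874; V=9.204545+-0.774793+0.387397=8.8171
k=5 load: inc=0.387397, refl=0.387397·0.454545=0.1761; V=8.429752+0.387397+0.176089=8.9932
k=6 src: inc=0.176089, refl=0.176089·-0.500000=-0.0880; V=8.817149+0.176089+-0.088045=8.9052
k=7 load: inc=-0.088045, refl=-0.088045·0.454545=-0.0400; V=8.993238+-0.088045+-0.040020=8.8652
k=8 src: inc=-0.040020, refl=-0.040020·-0.500000=0.0200; V=8.905193+-0.040020+0.020010=8.8852
k=9 load: inc=0.020010, refl=0.020010·0.454545=0.0091; V=8.865173+0.020010+0.009096=8.8943
k=10 src: inc=0.009096, refl=0.009096·-0.500000=-0.0045; V=8.885183+0.009096+-0.004548=8.8897

0 0 source 7.5000
1 3 load 10.9091
2 6 source 9.2045
3 9 load 8.4298
4 12 source 8.8171
5 15 load 8.9932
6 18 source 8.9052
7 21 load 8.8652
8 24 source 8.8852
9 27 load 8.8943
10 30 source 8.8897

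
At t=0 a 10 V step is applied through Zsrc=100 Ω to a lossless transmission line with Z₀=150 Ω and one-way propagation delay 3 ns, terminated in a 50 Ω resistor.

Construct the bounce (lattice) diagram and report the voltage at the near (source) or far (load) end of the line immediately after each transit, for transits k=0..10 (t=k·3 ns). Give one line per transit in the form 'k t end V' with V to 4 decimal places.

0 0 source 6.0000
1 3 load 3.0000
2 6 source 3.6000
3 9 load 3.3000
4 12 source 3.3600
5 15 load 3.3300
6 18 source 3.3360
7 21 load 3.3330
8 24 source 3.3336
9 27 load 3.3333
10 30 source 3.3334

Γ_L=-0.500000, Γ_S=-0.200000; launch V₁=10·150/250=6.000000
k=0 src: V=6.0000
k=1 load: inc=6.000000, refl=6.000000·-0.500000=-3.0000; V=0.000000+6.000000+-3.000000=3.0000
k=2 src: inc=-3.000000, refl=-3.000000·-0.200000=0.6000; V=6.000000+-3.000000+0.600000=3.6000
k=3 load: inc=0.600000, refl=0.600000·-0.500000=-0.3000; V=3.000000+0.600000+-0.300000=3.3000
k=4 src: inc=-0.300000, refl=-0.300000·-0.200000=0.0600; V=3.600000+-0.300000+0.060000=3.3600
k=5 load: inc=0.060000, refl=0.060000·-0.500000=-0.0300; V=3.300000+0.060000+-0.030000=3.3300
k=6 src: inc=-0.030000, refl=-0.030000·-0.200000=0.0060; V=3.360000+-0.030000+0.006000=3.3360
k=7 load: inc=0.006000, refl=0.006000·-0.500000=-0.0030; V=3.330000+0.006000+-0.003000=3.3330
k=8 src: inc=-0.003000, refl=-0.003000·-0.200000=0.0006; V=3.336000+-0.003000+0.000600=3.3336
k=9 load: inc=0.000600, refl=0.000600·-0.500000=-0.0003; V=3.333000+0.000600+-0.000300=3.3333
k=10 src: inc=-0.000300, refl=-0.000300·-0.200000=0.0001; V=3.333600+-0.000300+0.000060=3.3334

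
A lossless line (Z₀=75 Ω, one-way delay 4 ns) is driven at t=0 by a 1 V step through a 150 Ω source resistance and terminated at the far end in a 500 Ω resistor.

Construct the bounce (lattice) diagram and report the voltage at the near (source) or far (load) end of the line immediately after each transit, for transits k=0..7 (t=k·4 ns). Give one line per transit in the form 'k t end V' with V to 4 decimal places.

0 0 source 0.3333
1 4 load 0.5797
2 8 source 0.6618
3 12 load 0.7225
4 16 source 0.7428
5 20 load 0.7577
6 24 source 0.7627
7 28 load 0.7664

Γ_L=0.739130, Γ_S=0.333333; launch V₁=1·75/225=0.333333
k=0 src: V=0.3333
k=1 load: inc=0.333333, refl=0.333333·0.739130=0.2464; V=0.000000+0.333333+0.246377=0.5797
k=2 src: inc=0.246377, refl=0.246377·0.333333=0.0821; V=0.333333+0.246377+0.082126=0.6618
k=3 load: inc=0.082126, refl=0.082126·0.739130=0.0607; V=0.579710+0.082126+0.060702=0.7225
k=4 src: inc=0.060702, refl=0.060702·0.333333=0.0202; V=0.661836+0.060702+0.020234=0.7428
k=5 load: inc=0.020234, refl=0.020234·0.739130=0.0150; V=0.722537+0.020234+0.014955=0.7577
k=6 src: inc=0.014955, refl=0.014955·0.333333=0.0050; V=0.742771+0.014955+0.004985=0.7627
k=7 load: inc=0.004985, refl=0.004985·0.739130=0.0037; V=0.757727+0.004985+0.003685=0.7664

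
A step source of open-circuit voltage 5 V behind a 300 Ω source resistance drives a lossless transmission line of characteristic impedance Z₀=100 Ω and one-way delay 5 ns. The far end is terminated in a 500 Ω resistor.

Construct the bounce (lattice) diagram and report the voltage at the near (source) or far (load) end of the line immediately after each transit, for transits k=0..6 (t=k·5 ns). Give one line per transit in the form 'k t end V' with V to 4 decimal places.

0 0 source 1.2500
1 5 load 2.0833
2 10 source 2.5000
3 15 load 2.7778
4 20 source 2.9167
5 25 load 3.0093
6 30 source 3.0556

Γ_L=0.666667, Γ_S=0.500000; launch V₁=5·100/400=1.250000
k=0 src: V=1.2500
k=1 load: inc=1.250000, refl=1.250000·0.666667=0.8333; V=0.000000+1.250000+0.833333=2.0833
k=2 src: inc=0.833333, refl=0.833333·0.500000=0.4167; V=1.250000+0.833333+0.416667=2.5000
k=3 load: inc=0.416667, refl=0.416667·0.666667=0.2778; V=2.083333+0.416667+0.277778=2.7778
k=4 src: inc=0.277778, refl=0.277778·0.500000=0.1389; V=2.500000+0.277778+0.138889=2.9167
k=5 load: inc=0.138889, refl=0.138889·0.666667=0.0926; V=2.777778+0.138889+0.092593=3.0093
k=6 src: inc=0.092593, refl=0.092593·0.500000=0.0463; V=2.916667+0.092593+0.046296=3.0556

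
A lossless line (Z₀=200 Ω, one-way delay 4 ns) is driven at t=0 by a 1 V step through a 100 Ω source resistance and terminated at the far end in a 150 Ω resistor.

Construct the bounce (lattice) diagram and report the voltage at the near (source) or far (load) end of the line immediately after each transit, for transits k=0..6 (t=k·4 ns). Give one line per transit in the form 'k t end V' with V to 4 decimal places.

Γ_L=-0.142857, Γ_S=-0.333333; launch V₁=1·200/300=0.666667
k=0 src: V=0.6667
k=1 load: inc=0.666667, refl=0.666667·-0.142857=-0.0952; V=0.000000+0.666667+-0.095238=0.5714
k=2 src: inc=-0.095238, refl=-0.095238·-0.333333=0.0317; V=0.666667+-0.095238+0.031746=0.6032
k=3 load: inc=0.031746, refl=0.031746·-0.142857=-0.0045; V=0.571429+0.031746+-0.004535=0.5986
k=4 src: inc=-0.004535, refl=-0.004535·-0.333333=0.0015; V=0.603175+-0.004535+0.001512=0.6002
k=5 load: inc=0.001512, refl=0.001512·-0.142857=-0.0002; V=0.598639+0.001512+-0.000216=0.5999
k=6 src: inc=-0.000216, refl=-0.000216·-0.333333=0.0001; V=0.600151+-0.000216+0.000072=0.6000

0 0 source 0.6667
1 4 load 0.5714
2 8 source 0.6032
3 12 load 0.5986
4 16 source 0.6002
5 20 load 0.5999
6 24 source 0.6000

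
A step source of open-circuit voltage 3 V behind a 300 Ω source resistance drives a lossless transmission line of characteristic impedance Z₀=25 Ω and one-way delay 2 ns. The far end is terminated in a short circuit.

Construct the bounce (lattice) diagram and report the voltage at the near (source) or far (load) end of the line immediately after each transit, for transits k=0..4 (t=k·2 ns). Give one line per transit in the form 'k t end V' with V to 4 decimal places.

0 0 source 0.2308
1 2 load 0.0000
2 4 source -0.1953
3 6 load 0.0000
4 8 source 0.1652

Γ_L=-1.000000, Γ_S=0.846154; launch V₁=3·25/325=0.230769
k=0 src: V=0.2308
k=1 load: inc=0.230769, refl=0.230769·-1.000000=-0.2308; V=0.000000+0.230769+-0.230769=0.0000
k=2 src: inc=-0.230769, refl=-0.230769·0.846154=-0.1953; V=0.230769+-0.230769+-0.195266=-0.1953
k=3 load: inc=-0.195266, refl=-0.195266·-1.000000=0.1953; V=0.000000+-0.195266+0.195266=0.0000
k=4 src: inc=0.195266, refl=0.195266·0.846154=0.1652; V=-0.195266+0.195266+0.165225=0.1652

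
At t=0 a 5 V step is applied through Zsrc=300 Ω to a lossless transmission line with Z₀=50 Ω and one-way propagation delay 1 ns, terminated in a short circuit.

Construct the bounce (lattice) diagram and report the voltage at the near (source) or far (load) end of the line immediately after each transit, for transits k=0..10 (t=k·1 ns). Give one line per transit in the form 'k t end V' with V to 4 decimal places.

0 0 source 0.7143
1 1 load 0.0000
2 2 source -0.5102
3 3 load 0.0000
4 4 source 0.3644
5 5 load 0.0000
6 6 source -0.2603
7 7 load 0.0000
8 8 source 0.1859
9 9 load 0.0000
10 10 source -0.1328

Γ_L=-1.000000, Γ_S=0.714286; launch V₁=5·50/350=0.714286
k=0 src: V=0.7143
k=1 load: inc=0.714286, refl=0.714286·-1.000000=-0.7143; V=0.000000+0.714286+-0.714286=0.0000
k=2 src: inc=-0.714286, refl=-0.714286·0.714286=-0.5102; V=0.714286+-0.714286+-0.510204=-0.5102
k=3 load: inc=-0.510204, refl=-0.510204·-1.000000=0.5102; V=0.000000+-0.510204+0.510204=0.0000
k=4 src: inc=0.510204, refl=0.510204·0.714286=0.3644; V=-0.510204+0.510204+0.364431=0.3644
k=5 load: inc=0.364431, refl=0.364431·-1.000000=-0.3644; V=0.000000+0.364431+-0.364431=0.0000
k=6 src: inc=-0.364431, refl=-0.364431·0.714286=-0.2603; V=0.364431+-0.364431+-0.260308=-0.2603
k=7 load: inc=-0.260308, refl=-0.260308·-1.000000=0.2603; V=0.000000+-0.260308+0.260308=0.0000
k=8 src: inc=0.260308, refl=0.260308·0.714286=0.1859; V=-0.260308+0.260308+0.185934=0.1859
k=9 load: inc=0.185934, refl=0.185934·-1.000000=-0.1859; V=0.000000+0.185934+-0.185934=0.0000
k=10 src: inc=-0.185934, refl=-0.185934·0.714286=-0.1328; V=0.185934+-0.185934+-0.132810=-0.1328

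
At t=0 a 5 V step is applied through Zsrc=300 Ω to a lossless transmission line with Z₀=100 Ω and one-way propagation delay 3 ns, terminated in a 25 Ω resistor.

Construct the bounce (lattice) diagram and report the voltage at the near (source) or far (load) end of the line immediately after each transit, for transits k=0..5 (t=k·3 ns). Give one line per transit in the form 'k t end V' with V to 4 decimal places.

Γ_L=-0.600000, Γ_S=0.500000; launch V₁=5·100/400=1.250000
k=0 src: V=1.2500
k=1 load: inc=1.250000, refl=1.250000·-0.600000=-0.7500; V=0.000000+1.250000+-0.750000=0.5000
k=2 src: inc=-0.750000, refl=-0.750000·0.500000=-0.3750; V=1.250000+-0.750000+-0.375000=0.1250
k=3 load: inc=-0.375000, refl=-0.375000·-0.600000=0.2250; V=0.500000+-0.375000+0.225000=0.3500
k=4 src: inc=0.225000, refl=0.225000·0.500000=0.1125; V=0.125000+0.225000+0.112500=0.4625
k=5 load: inc=0.112500, refl=0.112500·-0.600000=-0.0675; V=0.350000+0.112500+-0.067500=0.3950

0 0 source 1.2500
1 3 load 0.5000
2 6 source 0.1250
3 9 load 0.3500
4 12 source 0.4625
5 15 load 0.3950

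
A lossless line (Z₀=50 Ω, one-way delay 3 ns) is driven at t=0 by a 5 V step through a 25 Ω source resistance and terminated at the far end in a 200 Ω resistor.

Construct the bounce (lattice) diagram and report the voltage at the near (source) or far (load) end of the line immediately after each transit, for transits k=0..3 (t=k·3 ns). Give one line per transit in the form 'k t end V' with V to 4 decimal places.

Γ_L=0.600000, Γ_S=-0.333333; launch V₁=5·50/75=3.333333
k=0 src: V=3.3333
k=1 load: inc=3.333333, refl=3.333333·0.600000=2.0000; V=0.000000+3.333333+2.000000=5.3333
k=2 src: inc=2.000000, refl=2.000000·-0.333333=-0.6667; V=3.333333+2.000000+-0.666667=4.6667
k=3 load: inc=-0.666667, refl=-0.666667·0.600000=-0.4000; V=5.333333+-0.666667+-0.400000=4.2667

0 0 source 3.3333
1 3 load 5.3333
2 6 source 4.6667
3 9 load 4.2667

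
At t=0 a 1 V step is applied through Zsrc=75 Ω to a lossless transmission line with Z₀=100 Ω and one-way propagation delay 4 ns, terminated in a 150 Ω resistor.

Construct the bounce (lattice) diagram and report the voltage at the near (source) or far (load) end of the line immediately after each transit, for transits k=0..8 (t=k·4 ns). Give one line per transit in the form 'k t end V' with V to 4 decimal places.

0 0 source 0.5714
1 4 load 0.6857
2 8 source 0.6694
3 12 load 0.6661
4 16 source 0.6666
5 20 load 0.6667
6 24 source 0.6667
7 28 load 0.6667
8 32 source 0.6667

Γ_L=0.200000, Γ_S=-0.142857; launch V₁=1·100/175=0.571429
k=0 src: V=0.5714
k=1 load: inc=0.571429, refl=0.571429·0.200000=0.1143; V=0.000000+0.571429+0.114286=0.6857
k=2 src: inc=0.114286, refl=0.114286·-0.142857=-0.0163; V=0.571429+0.114286+-0.016327=0.6694
k=3 load: inc=-0.016327, refl=-0.016327·0.200000=-0.0033; V=0.685714+-0.016327+-0.003265=0.6661
k=4 src: inc=-0.003265, refl=-0.003265·-0.142857=0.0005; V=0.669388+-0.003265+0.000466=0.6666
k=5 load: inc=0.000466, refl=0.000466·0.200000=0.0001; V=0.666122+0.000466+0.000093=0.6667
k=6 src: inc=0.000093, refl=0.000093·-0.142857=-0.0000; V=0.666589+0.000093+-0.000013=0.6667
k=7 load: inc=-0.000013, refl=-0.000013·0.200000=-0.0000; V=0.666682+-0.000013+-0.000003=0.6667
k=8 src: inc=-0.000003, refl=-0.000003·-0.142857=0.0000; V=0.666669+-0.000003+0.000000=0.6667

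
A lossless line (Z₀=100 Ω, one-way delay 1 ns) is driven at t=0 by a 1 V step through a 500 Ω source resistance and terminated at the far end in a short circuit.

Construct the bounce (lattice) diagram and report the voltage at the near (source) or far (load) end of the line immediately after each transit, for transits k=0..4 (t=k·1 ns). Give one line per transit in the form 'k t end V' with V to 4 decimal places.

Γ_L=-1.000000, Γ_S=0.666667; launch V₁=1·100/600=0.166667
k=0 src: V=0.1667
k=1 load: inc=0.166667, refl=0.166667·-1.000000=-0.1667; V=0.000000+0.166667+-0.166667=0.0000
k=2 src: inc=-0.166667, refl=-0.166667·0.666667=-0.1111; V=0.166667+-0.166667+-0.111111=-0.1111
k=3 load: inc=-0.111111, refl=-0.111111·-1.000000=0.1111; V=0.000000+-0.111111+0.111111=0.0000
k=4 src: inc=0.111111, refl=0.111111·0.666667=0.0741; V=-0.111111+0.111111+0.074074=0.0741

0 0 source 0.1667
1 1 load 0.0000
2 2 source -0.1111
3 3 load 0.0000
4 4 source 0.0741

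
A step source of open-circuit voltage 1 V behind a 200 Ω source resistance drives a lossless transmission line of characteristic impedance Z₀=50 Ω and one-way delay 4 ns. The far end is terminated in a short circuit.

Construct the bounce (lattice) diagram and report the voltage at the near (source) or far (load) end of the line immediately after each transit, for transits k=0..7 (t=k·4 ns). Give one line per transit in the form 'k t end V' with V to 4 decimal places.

0 0 source 0.2000
1 4 load 0.0000
2 8 source -0.1200
3 12 load 0.0000
4 16 source 0.0720
5 20 load 0.0000
6 24 source -0.0432
7 28 load 0.0000

Γ_L=-1.000000, Γ_S=0.600000; launch V₁=1·50/250=0.200000
k=0 src: V=0.2000
k=1 load: inc=0.200000, refl=0.200000·-1.000000=-0.2000; V=0.000000+0.200000+-0.200000=0.0000
k=2 src: inc=-0.200000, refl=-0.200000·0.600000=-0.1200; V=0.200000+-0.200000+-0.120000=-0.1200
k=3 load: inc=-0.120000, refl=-0.120000·-1.000000=0.1200; V=0.000000+-0.120000+0.120000=0.0000
k=4 src: inc=0.120000, refl=0.120000·0.600000=0.0720; V=-0.120000+0.120000+0.072000=0.0720
k=5 load: inc=0.072000, refl=0.072000·-1.000000=-0.0720; V=0.000000+0.072000+-0.072000=0.0000
k=6 src: inc=-0.072000, refl=-0.072000·0.600000=-0.0432; V=0.072000+-0.072000+-0.043200=-0.0432
k=7 load: inc=-0.043200, refl=-0.043200·-1.000000=0.0432; V=0.000000+-0.043200+0.043200=0.0000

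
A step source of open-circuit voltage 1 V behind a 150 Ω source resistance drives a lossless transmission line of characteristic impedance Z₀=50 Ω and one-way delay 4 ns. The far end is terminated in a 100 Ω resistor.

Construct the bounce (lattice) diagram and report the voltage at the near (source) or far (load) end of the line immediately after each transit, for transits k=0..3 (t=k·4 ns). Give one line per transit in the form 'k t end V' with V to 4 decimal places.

0 0 source 0.2500
1 4 load 0.3333
2 8 source 0.3750
3 12 load 0.3889

Γ_L=0.333333, Γ_S=0.500000; launch V₁=1·50/200=0.250000
k=0 src: V=0.2500
k=1 load: inc=0.250000, refl=0.250000·0.333333=0.0833; V=0.000000+0.250000+0.083333=0.3333
k=2 src: inc=0.083333, refl=0.083333·0.500000=0.0417; V=0.250000+0.083333+0.041667=0.3750
k=3 load: inc=0.041667, refl=0.041667·0.333333=0.0139; V=0.333333+0.041667+0.013889=0.3889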